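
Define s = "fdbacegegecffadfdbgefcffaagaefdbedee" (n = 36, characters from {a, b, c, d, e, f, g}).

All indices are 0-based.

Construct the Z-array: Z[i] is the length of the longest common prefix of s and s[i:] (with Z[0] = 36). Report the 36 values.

Z[0]=36
i=1: i≥r, start 0; Z[1]=0
i=2: i≥r, start 0; Z[2]=0
i=3: i≥r, start 0; Z[3]=0
i=4: i≥r, start 0; Z[4]=0
i=5: i≥r, start 0; Z[5]=0
i=6: i≥r, start 0; Z[6]=0
i=7: i≥r, start 0; Z[7]=0
i=8: i≥r, start 0; Z[8]=0
i=9: i≥r, start 0; Z[9]=0
i=10: i≥r, start 0; Z[10]=0
i=11: i≥r, start 0; Z[11]=1 grow→box=[11,12)
i=12: i≥r, start 0; Z[12]=1 grow→box=[12,13)
i=13: i≥r, start 0; Z[13]=0
i=14: i≥r, start 0; Z[14]=0
i=15: i≥r, start 0; Z[15]=3 grow→box=[15,18)
i=16: min(r-i=2, Z[1]=0)=0; Z[16]=0
i=17: min(r-i=1, Z[2]=0)=0; Z[17]=0
i=18: i≥r, start 0; Z[18]=0
i=19: i≥r, start 0; Z[19]=0
i=20: i≥r, start 0; Z[20]=1 grow→box=[20,21)
i=21: i≥r, start 0; Z[21]=0
i=22: i≥r, start 0; Z[22]=1 grow→box=[22,23)
i=23: i≥r, start 0; Z[23]=1 grow→box=[23,24)
i=24: i≥r, start 0; Z[24]=0
i=25: i≥r, start 0; Z[25]=0
i=26: i≥r, start 0; Z[26]=0
i=27: i≥r, start 0; Z[27]=0
i=28: i≥r, start 0; Z[28]=0
i=29: i≥r, start 0; Z[29]=3 grow→box=[29,32)
i=30: min(r-i=2, Z[1]=0)=0; Z[30]=0
i=31: min(r-i=1, Z[2]=0)=0; Z[31]=0
i=32: i≥r, start 0; Z[32]=0
i=33: i≥r, start 0; Z[33]=0
i=34: i≥r, start 0; Z[34]=0
i=35: i≥r, start 0; Z[35]=0

[36, 0, 0, 0, 0, 0, 0, 0, 0, 0, 0, 1, 1, 0, 0, 3, 0, 0, 0, 0, 1, 0, 1, 1, 0, 0, 0, 0, 0, 3, 0, 0, 0, 0, 0, 0]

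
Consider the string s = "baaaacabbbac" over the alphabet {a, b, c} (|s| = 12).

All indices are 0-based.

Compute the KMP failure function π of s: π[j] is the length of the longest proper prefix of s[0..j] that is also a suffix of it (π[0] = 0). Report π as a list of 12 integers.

π[0] = 0
j=1 s[j]='a': π[1]=0 (border '')
j=2 s[j]='a': π[2]=0 (border '')
j=3 s[j]='a': π[3]=0 (border '')
j=4 s[j]='a': π[4]=0 (border '')
j=5 s[j]='c': π[5]=0 (border '')
j=6 s[j]='a': π[6]=0 (border '')
j=7 s[j]='b': π[7]=1 (border 'b')
j=8 s[j]='b': k: 1→0; π[8]=1 (border 'b')
j=9 s[j]='b': k: 1→0; π[9]=1 (border 'b')
j=10 s[j]='a': π[10]=2 (border 'ba')
j=11 s[j]='c': k: 2→0; π[11]=0 (border '')

[0, 0, 0, 0, 0, 0, 0, 1, 1, 1, 2, 0]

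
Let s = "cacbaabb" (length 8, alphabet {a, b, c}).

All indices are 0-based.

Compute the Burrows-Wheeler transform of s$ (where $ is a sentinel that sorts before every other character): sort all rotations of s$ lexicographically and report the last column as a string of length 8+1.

rank  rotation   last
    0  $cacbaabb  b
    1  aabb$cacb  b
    2  abb$cacba  a
    3  acbaabb$c  c
    4  b$cacbaab  b
    5  baabb$cac  c
    6  bb$cacbaa  a
    7  cacbaabb$  $
    8  cbaabb$ca  a

bbacbca$a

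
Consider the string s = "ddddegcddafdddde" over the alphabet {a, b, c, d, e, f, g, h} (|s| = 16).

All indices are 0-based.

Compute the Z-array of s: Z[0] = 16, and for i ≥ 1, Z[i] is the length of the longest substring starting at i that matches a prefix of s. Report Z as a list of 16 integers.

[16, 3, 2, 1, 0, 0, 0, 2, 1, 0, 0, 5, 3, 2, 1, 0]

Z[0]=16
i=1: i≥r, start 0; Z[1]=3 extend→box=[1,4)
i=2: min(r-i=2, Z[1]=3)=2; Z[2]=2
i=3: min(r-i=1, Z[2]=2)=1; Z[3]=1
i=4: i≥r, start 0; Z[4]=0
i=5: i≥r, start 0; Z[5]=0
i=6: i≥r, start 0; Z[6]=0
i=7: i≥r, start 0; Z[7]=2 extend→box=[7,9)
i=8: min(r-i=1, Z[1]=3)=1; Z[8]=1
i=9: i≥r, start 0; Z[9]=0
i=10: i≥r, start 0; Z[10]=0
i=11: i≥r, start 0; Z[11]=5 extend→box=[11,16)
i=12: min(r-i=4, Z[1]=3)=3; Z[12]=3
i=13: min(r-i=3, Z[2]=2)=2; Z[13]=2
i=14: min(r-i=2, Z[3]=1)=1; Z[14]=1
i=15: min(r-i=1, Z[4]=0)=0; Z[15]=0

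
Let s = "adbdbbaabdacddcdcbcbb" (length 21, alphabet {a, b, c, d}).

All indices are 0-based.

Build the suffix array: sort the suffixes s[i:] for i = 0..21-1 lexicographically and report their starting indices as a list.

rank | idx | suffix
   0 |   6 | aabdacddcdcbcbb
   1 |   7 | abdacddcdcbcbb
   2 |  10 | acddcdcbcbb
   3 |   0 | adbdbbaabdacddcdcbcbb
   4 |  20 | b
   5 |   5 | baabdacddcdcbcbb
   6 |  19 | bb
   7 |   4 | bbaabdacddcdcbcbb
   8 |  17 | bcbb
   9 |   8 | bdacddcdcbcbb
  10 |   2 | bdbbaabdacddcdcbcbb
  11 |  18 | cbb
  12 |  16 | cbcbb
  13 |  14 | cdcbcbb
  14 |  11 | cddcdcbcbb
  15 |   9 | dacddcdcbcbb
  16 |   3 | dbbaabdacddcdcbcbb
  17 |   1 | dbdbbaabdacddcdcbcbb
  18 |  15 | dcbcbb
  19 |  13 | dcdcbcbb
  20 |  12 | ddcdcbcbb

[6, 7, 10, 0, 20, 5, 19, 4, 17, 8, 2, 18, 16, 14, 11, 9, 3, 1, 15, 13, 12]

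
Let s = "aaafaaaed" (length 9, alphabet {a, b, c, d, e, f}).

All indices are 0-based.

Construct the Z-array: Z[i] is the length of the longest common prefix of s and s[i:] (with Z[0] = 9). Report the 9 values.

[9, 2, 1, 0, 3, 2, 1, 0, 0]

Z[0]=9
i=1: i≥r, start 0; Z[1]=2 grow→box=[1,3)
i=2: min(r-i=1, Z[1]=2)=1; Z[2]=1
i=3: i≥r, start 0; Z[3]=0
i=4: i≥r, start 0; Z[4]=3 grow→box=[4,7)
i=5: min(r-i=2, Z[1]=2)=2; Z[5]=2
i=6: min(r-i=1, Z[2]=1)=1; Z[6]=1
i=7: i≥r, start 0; Z[7]=0
i=8: i≥r, start 0; Z[8]=0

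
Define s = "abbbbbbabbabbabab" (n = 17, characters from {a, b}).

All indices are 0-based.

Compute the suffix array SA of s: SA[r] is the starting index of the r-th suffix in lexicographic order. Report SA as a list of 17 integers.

[15, 13, 10, 7, 0, 16, 14, 12, 9, 6, 11, 8, 5, 4, 3, 2, 1]

rank→(start, suffix):
  0 → (15, 'ab')
  1 → (13, 'abab')
  2 → (10, 'abbabab')
  3 → (7, 'abbabbabab')
  4 → (0, 'abbbbbbabbabbabab')
  5 → (16, 'b')
  6 → (14, 'bab')
  7 → (12, 'babab')
  8 → (9, 'babbabab')
  9 → (6, 'babbabbabab')
  10 → (11, 'bbabab')
  11 → (8, 'bbabbabab')
  12 → (5, 'bbabbabbabab')
  13 → (4, 'bbbabbabbabab')
  14 → (3, 'bbbbabbabbabab')
  15 → (2, 'bbbbbabbabbabab')
  16 → (1, 'bbbbbbabbabbabab')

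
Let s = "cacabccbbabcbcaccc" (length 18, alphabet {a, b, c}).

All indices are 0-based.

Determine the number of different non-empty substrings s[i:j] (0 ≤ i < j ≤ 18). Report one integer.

145

rank→(start, suffix):
  0 → (9, 'abcbcaccc')
  1 → (3, 'abccbbabcbcaccc')
  2 → (1, 'acabccbbabcbcaccc')
  3 → (14, 'accc')
  4 → (8, 'babcbcaccc')
  5 → (7, 'bbabcbcaccc')
  6 → (12, 'bcaccc')
  7 → (10, 'bcbcaccc')
  8 → (4, 'bccbbabcbcaccc')
  9 → (17, 'c')
  10 → (2, 'cabccbbabcbcaccc')
  11 → (0, 'cacabccbbabcbcaccc')
  12 → (13, 'caccc')
  13 → (6, 'cbbabcbcaccc')
  14 → (11, 'cbcaccc')
  15 → (16, 'cc')
  16 → (5, 'ccbbabcbcaccc')
  17 → (15, 'ccc')

SA = [9, 3, 1, 14, 8, 7, 12, 10, 4, 17, 2, 0, 13, 6, 11, 16, 5, 15]
[i] adj suffixes → lcp
  [1] 9/3 → 3 ('abc')
  [2] 3/1 → 1 ('a')
  [3] 1/14 → 2 ('ac')
  [4] 14/8 → 0 ('')
  [5] 8/7 → 1 ('b')
  [6] 7/12 → 1 ('b')
  [7] 12/10 → 2 ('bc')
  [8] 10/4 → 2 ('bc')
  [9] 4/17 → 0 ('')
  [10] 17/2 → 1 ('c')
  [11] 2/0 → 2 ('ca')
  [12] 0/13 → 3 ('cac')
  [13] 13/6 → 1 ('c')
  [14] 6/11 → 2 ('cb')
  [15] 11/16 → 1 ('c')
  [16] 16/5 → 2 ('cc')
  [17] 5/15 → 2 ('cc')

n(n+1)/2 = 18·19/2 = 171
Σ LCP = 0 + 3 + 1 + 2 + 0 + 1 + 1 + 2 + 2 + 0 + 1 + 2 + 3 + 1 + 2 + 1 + 2 + 2 = 26
distinct = 171 − 26 = 145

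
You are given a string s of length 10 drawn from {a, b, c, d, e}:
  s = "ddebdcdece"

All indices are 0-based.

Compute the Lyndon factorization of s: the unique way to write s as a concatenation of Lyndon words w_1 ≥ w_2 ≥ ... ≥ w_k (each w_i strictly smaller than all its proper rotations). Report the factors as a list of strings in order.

emit factor 1: 'dde' (i=0, period=3)
emit factor 2: 'bdcdece' (i=3, period=7)

["dde", "bdcdece"]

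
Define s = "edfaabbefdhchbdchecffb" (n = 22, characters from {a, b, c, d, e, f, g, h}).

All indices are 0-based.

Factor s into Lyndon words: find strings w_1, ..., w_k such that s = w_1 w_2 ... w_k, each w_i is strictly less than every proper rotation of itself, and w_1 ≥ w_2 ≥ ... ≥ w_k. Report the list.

["e", "df", "aabbefdhchbdchecffb"]

emit factor 1: 'e' (i=0, period=1)
emit factor 2: 'df' (i=1, period=2)
emit factor 3: 'aabbefdhchbdchecffb' (i=3, period=19)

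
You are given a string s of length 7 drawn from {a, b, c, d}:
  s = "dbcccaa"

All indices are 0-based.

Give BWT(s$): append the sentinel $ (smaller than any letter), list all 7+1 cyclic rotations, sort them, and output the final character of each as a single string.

aacdccb$

rank  rotation  last
    0  $dbcccaa  a
    1  a$dbccca  a
    2  aa$dbccc  c
    3  bcccaa$d  d
    4  caa$dbcc  c
    5  ccaa$dbc  c
    6  cccaa$db  b
    7  dbcccaa$  $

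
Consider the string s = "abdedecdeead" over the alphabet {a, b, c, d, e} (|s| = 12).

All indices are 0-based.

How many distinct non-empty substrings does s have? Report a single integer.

69

rank→(start, suffix):
  0 → (0, 'abdedecdeead')
  1 → (10, 'ad')
  2 → (1, 'bdedecdeead')
  3 → (6, 'cdeead')
  4 → (11, 'd')
  5 → (4, 'decdeead')
  6 → (2, 'dedecdeead')
  7 → (7, 'deead')
  8 → (9, 'ead')
  9 → (5, 'ecdeead')
  10 → (3, 'edecdeead')
  11 → (8, 'eead')

SA = [0, 10, 1, 6, 11, 4, 2, 7, 9, 5, 3, 8]
i: (SA[i-1],SA[i]) lcp shared
  1: (0,10) 1 'a'
  2: (10,1) 0 ''
  3: (1,6) 0 ''
  4: (6,11) 0 ''
  5: (11,4) 1 'd'
  6: (4,2) 2 'de'
  7: (2,7) 2 'de'
  8: (7,9) 0 ''
  9: (9,5) 1 'e'
  10: (5,3) 1 'e'
  11: (3,8) 1 'e'

n(n+1)/2 = 12·13/2 = 78
Σ LCP = 0 + 1 + 0 + 0 + 0 + 1 + 2 + 2 + 0 + 1 + 1 + 1 = 9
distinct = 78 − 9 = 69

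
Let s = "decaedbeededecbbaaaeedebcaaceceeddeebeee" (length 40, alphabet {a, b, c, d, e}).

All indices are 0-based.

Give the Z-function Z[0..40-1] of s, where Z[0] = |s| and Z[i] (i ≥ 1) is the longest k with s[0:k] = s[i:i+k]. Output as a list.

[40, 0, 0, 0, 0, 1, 0, 0, 0, 2, 0, 3, 0, 0, 0, 0, 0, 0, 0, 0, 0, 2, 0, 0, 0, 0, 0, 0, 0, 0, 0, 0, 1, 2, 0, 0, 0, 0, 0, 0]

Z[0]=40
i=1: i≥r, start 0; Z[1]=0
i=2: i≥r, start 0; Z[2]=0
i=3: i≥r, start 0; Z[3]=0
i=4: i≥r, start 0; Z[4]=0
i=5: i≥r, start 0; Z[5]=1 extend→box=[5,6)
i=6: i≥r, start 0; Z[6]=0
i=7: i≥r, start 0; Z[7]=0
i=8: i≥r, start 0; Z[8]=0
i=9: i≥r, start 0; Z[9]=2 extend→box=[9,11)
i=10: min(r-i=1, Z[1]=0)=0; Z[10]=0
i=11: i≥r, start 0; Z[11]=3 extend→box=[11,14)
i=12: min(r-i=2, Z[1]=0)=0; Z[12]=0
i=13: min(r-i=1, Z[2]=0)=0; Z[13]=0
i=14: i≥r, start 0; Z[14]=0
i=15: i≥r, start 0; Z[15]=0
i=16: i≥r, start 0; Z[16]=0
i=17: i≥r, start 0; Z[17]=0
i=18: i≥r, start 0; Z[18]=0
i=19: i≥r, start 0; Z[19]=0
i=20: i≥r, start 0; Z[20]=0
i=21: i≥r, start 0; Z[21]=2 extend→box=[21,23)
i=22: min(r-i=1, Z[1]=0)=0; Z[22]=0
i=23: i≥r, start 0; Z[23]=0
i=24: i≥r, start 0; Z[24]=0
i=25: i≥r, start 0; Z[25]=0
i=26: i≥r, start 0; Z[26]=0
i=27: i≥r, start 0; Z[27]=0
i=28: i≥r, start 0; Z[28]=0
i=29: i≥r, start 0; Z[29]=0
i=30: i≥r, start 0; Z[30]=0
i=31: i≥r, start 0; Z[31]=0
i=32: i≥r, start 0; Z[32]=1 extend→box=[32,33)
i=33: i≥r, start 0; Z[33]=2 extend→box=[33,35)
i=34: min(r-i=1, Z[1]=0)=0; Z[34]=0
i=35: i≥r, start 0; Z[35]=0
i=36: i≥r, start 0; Z[36]=0
i=37: i≥r, start 0; Z[37]=0
i=38: i≥r, start 0; Z[38]=0
i=39: i≥r, start 0; Z[39]=0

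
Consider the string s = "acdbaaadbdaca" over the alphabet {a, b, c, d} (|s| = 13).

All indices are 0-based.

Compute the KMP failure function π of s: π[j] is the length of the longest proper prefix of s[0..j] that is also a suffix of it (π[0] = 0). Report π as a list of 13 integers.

π[0] = 0
j=1 s[j]='c': π[1]=0 (border '')
j=2 s[j]='d': π[2]=0 (border '')
j=3 s[j]='b': π[3]=0 (border '')
j=4 s[j]='a': π[4]=1 (border 'a')
j=5 s[j]='a': k: 1→0; π[5]=1 (border 'a')
j=6 s[j]='a': k: 1→0; π[6]=1 (border 'a')
j=7 s[j]='d': k: 1→0; π[7]=0 (border '')
j=8 s[j]='b': π[8]=0 (border '')
j=9 s[j]='d': π[9]=0 (border '')
j=10 s[j]='a': π[10]=1 (border 'a')
j=11 s[j]='c': π[11]=2 (border 'ac')
j=12 s[j]='a': k: 2→0; π[12]=1 (border 'a')

[0, 0, 0, 0, 1, 1, 1, 0, 0, 0, 1, 2, 1]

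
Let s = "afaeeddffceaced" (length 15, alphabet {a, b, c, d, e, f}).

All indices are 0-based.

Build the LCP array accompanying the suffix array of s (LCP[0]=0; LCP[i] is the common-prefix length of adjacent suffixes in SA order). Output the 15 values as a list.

sorted suffixes:
  #0 SA[0]=11  'aced'
  #1 SA[1]=2  'aeeddffceaced'
  #2 SA[2]=0  'afaeeddffceaced'
  #3 SA[3]=9  'ceaced'
  #4 SA[4]=12  'ced'
  #5 SA[5]=14  'd'
  #6 SA[6]=5  'ddffceaced'
  #7 SA[7]=6  'dffceaced'
  #8 SA[8]=10  'eaced'
  #9 SA[9]=13  'ed'
  #10 SA[10]=4  'eddffceaced'
  #11 SA[11]=3  'eeddffceaced'
  #12 SA[12]=1  'faeeddffceaced'
  #13 SA[13]=8  'fceaced'
  #14 SA[14]=7  'ffceaced'

SA = [11, 2, 0, 9, 12, 14, 5, 6, 10, 13, 4, 3, 1, 8, 7]
[i] adj suffixes → lcp
  [1] 11/2 → 1 ('a')
  [2] 2/0 → 1 ('a')
  [3] 0/9 → 0 ('')
  [4] 9/12 → 2 ('ce')
  [5] 12/14 → 0 ('')
  [6] 14/5 → 1 ('d')
  [7] 5/6 → 1 ('d')
  [8] 6/10 → 0 ('')
  [9] 10/13 → 1 ('e')
  [10] 13/4 → 2 ('ed')
  [11] 4/3 → 1 ('e')
  [12] 3/1 → 0 ('')
  [13] 1/8 → 1 ('f')
  [14] 8/7 → 1 ('f')

[0, 1, 1, 0, 2, 0, 1, 1, 0, 1, 2, 1, 0, 1, 1]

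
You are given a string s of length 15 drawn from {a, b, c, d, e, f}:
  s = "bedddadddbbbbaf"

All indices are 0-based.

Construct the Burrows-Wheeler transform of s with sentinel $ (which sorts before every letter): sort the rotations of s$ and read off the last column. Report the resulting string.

rank  rotation          last
    0  $bedddadddbbbbaf  f
    1  adddbbbbaf$beddd  d
    2  af$bedddadddbbbb  b
    3  baf$bedddadddbbb  b
    4  bbaf$bedddadddbb  b
    5  bbbaf$bedddadddb  b
    6  bbbbaf$bedddaddd  d
    7  bedddadddbbbbaf$  $
    8  dadddbbbbaf$bedd  d
    9  dbbbbaf$bedddadd  d
   10  ddadddbbbbaf$bed  d
   11  ddbbbbaf$bedddad  d
   12  dddadddbbbbaf$be  e
   13  dddbbbbaf$beddda  a
   14  edddadddbbbbaf$b  b
   15  f$bedddadddbbbba  a

fdbbbbd$ddddeaba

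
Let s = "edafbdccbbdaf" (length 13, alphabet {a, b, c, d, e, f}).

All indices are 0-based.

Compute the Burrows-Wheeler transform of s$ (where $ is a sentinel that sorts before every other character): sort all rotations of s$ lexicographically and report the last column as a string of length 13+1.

rank  rotation        last
    0  $edafbdccbbdaf  f
    1  af$edafbdccbbd  d
    2  afbdccbbdaf$ed  d
    3  bbdaf$edafbdcc  c
    4  bdaf$edafbdccb  b
    5  bdccbbdaf$edaf  f
    6  cbbdaf$edafbdc  c
    7  ccbbdaf$edafbd  d
    8  daf$edafbdccbb  b
    9  dafbdccbbdaf$e  e
   10  dccbbdaf$edafb  b
   11  edafbdccbbdaf$  $
   12  f$edafbdccbbda  a
   13  fbdccbbdaf$eda  a

fddcbfcdbeb$aa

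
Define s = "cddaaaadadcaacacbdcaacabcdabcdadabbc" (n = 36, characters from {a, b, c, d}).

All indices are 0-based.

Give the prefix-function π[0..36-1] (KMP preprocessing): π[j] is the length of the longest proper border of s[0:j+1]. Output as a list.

[0, 0, 0, 0, 0, 0, 0, 0, 0, 0, 1, 0, 0, 1, 0, 1, 0, 0, 1, 0, 0, 1, 0, 0, 1, 2, 0, 0, 1, 2, 0, 0, 0, 0, 0, 1]

π[0] = 0
j=1 s[j]='d': π[1]=0 (border '')
j=2 s[j]='d': π[2]=0 (border '')
j=3 s[j]='a': π[3]=0 (border '')
j=4 s[j]='a': π[4]=0 (border '')
j=5 s[j]='a': π[5]=0 (border '')
j=6 s[j]='a': π[6]=0 (border '')
j=7 s[j]='d': π[7]=0 (border '')
j=8 s[j]='a': π[8]=0 (border '')
j=9 s[j]='d': π[9]=0 (border '')
j=10 s[j]='c': π[10]=1 (border 'c')
j=11 s[j]='a': k: 1→0; π[11]=0 (border '')
j=12 s[j]='a': π[12]=0 (border '')
j=13 s[j]='c': π[13]=1 (border 'c')
j=14 s[j]='a': k: 1→0; π[14]=0 (border '')
j=15 s[j]='c': π[15]=1 (border 'c')
j=16 s[j]='b': k: 1→0; π[16]=0 (border '')
j=17 s[j]='d': π[17]=0 (border '')
j=18 s[j]='c': π[18]=1 (border 'c')
j=19 s[j]='a': k: 1→0; π[19]=0 (border '')
j=20 s[j]='a': π[20]=0 (border '')
j=21 s[j]='c': π[21]=1 (border 'c')
j=22 s[j]='a': k: 1→0; π[22]=0 (border '')
j=23 s[j]='b': π[23]=0 (border '')
j=24 s[j]='c': π[24]=1 (border 'c')
j=25 s[j]='d': π[25]=2 (border 'cd')
j=26 s[j]='a': k: 2→0; π[26]=0 (border '')
j=27 s[j]='b': π[27]=0 (border '')
j=28 s[j]='c': π[28]=1 (border 'c')
j=29 s[j]='d': π[29]=2 (border 'cd')
j=30 s[j]='a': k: 2→0; π[30]=0 (border '')
j=31 s[j]='d': π[31]=0 (border '')
j=32 s[j]='a': π[32]=0 (border '')
j=33 s[j]='b': π[33]=0 (border '')
j=34 s[j]='b': π[34]=0 (border '')
j=35 s[j]='c': π[35]=1 (border 'c')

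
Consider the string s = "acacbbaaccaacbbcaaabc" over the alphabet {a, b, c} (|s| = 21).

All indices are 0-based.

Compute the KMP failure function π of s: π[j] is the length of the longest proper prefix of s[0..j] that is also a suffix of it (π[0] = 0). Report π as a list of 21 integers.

[0, 0, 1, 2, 0, 0, 1, 1, 2, 0, 1, 1, 2, 0, 0, 0, 1, 1, 1, 0, 0]

π[0] = 0
j=1 s[j]='c': π[1]=0 (border '')
j=2 s[j]='a': π[2]=1 (border 'a')
j=3 s[j]='c': π[3]=2 (border 'ac')
j=4 s[j]='b': k: 2→0; π[4]=0 (border '')
j=5 s[j]='b': π[5]=0 (border '')
j=6 s[j]='a': π[6]=1 (border 'a')
j=7 s[j]='a': k: 1→0; π[7]=1 (border 'a')
j=8 s[j]='c': π[8]=2 (border 'ac')
j=9 s[j]='c': k: 2→0; π[9]=0 (border '')
j=10 s[j]='a': π[10]=1 (border 'a')
j=11 s[j]='a': k: 1→0; π[11]=1 (border 'a')
j=12 s[j]='c': π[12]=2 (border 'ac')
j=13 s[j]='b': k: 2→0; π[13]=0 (border '')
j=14 s[j]='b': π[14]=0 (border '')
j=15 s[j]='c': π[15]=0 (border '')
j=16 s[j]='a': π[16]=1 (border 'a')
j=17 s[j]='a': k: 1→0; π[17]=1 (border 'a')
j=18 s[j]='a': k: 1→0; π[18]=1 (border 'a')
j=19 s[j]='b': k: 1→0; π[19]=0 (border '')
j=20 s[j]='c': π[20]=0 (border '')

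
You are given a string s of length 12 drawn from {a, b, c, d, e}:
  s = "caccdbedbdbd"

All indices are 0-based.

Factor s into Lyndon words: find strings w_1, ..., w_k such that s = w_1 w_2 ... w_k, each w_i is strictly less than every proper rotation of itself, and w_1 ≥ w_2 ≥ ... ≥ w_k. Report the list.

["c", "accdbedbdbd"]

emit factor 1: 'c' (i=0, period=1)
emit factor 2: 'accdbedbdbd' (i=1, period=11)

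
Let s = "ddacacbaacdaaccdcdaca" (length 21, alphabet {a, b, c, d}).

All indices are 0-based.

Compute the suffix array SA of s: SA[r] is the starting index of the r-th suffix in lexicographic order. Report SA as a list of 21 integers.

[20, 11, 7, 18, 2, 4, 12, 8, 6, 19, 3, 5, 13, 9, 16, 14, 10, 17, 1, 15, 0]

rank | idx | suffix
   0 |  20 | a
   1 |  11 | aaccdcdaca
   2 |   7 | aacdaaccdcdaca
   3 |  18 | aca
   4 |   2 | acacbaacdaaccdcdaca
   5 |   4 | acbaacdaaccdcdaca
   6 |  12 | accdcdaca
   7 |   8 | acdaaccdcdaca
   8 |   6 | baacdaaccdcdaca
   9 |  19 | ca
  10 |   3 | cacbaacdaaccdcdaca
  11 |   5 | cbaacdaaccdcdaca
  12 |  13 | ccdcdaca
  13 |   9 | cdaaccdcdaca
  14 |  16 | cdaca
  15 |  14 | cdcdaca
  16 |  10 | daaccdcdaca
  17 |  17 | daca
  18 |   1 | dacacbaacdaaccdcdaca
  19 |  15 | dcdaca
  20 |   0 | ddacacbaacdaaccdcdaca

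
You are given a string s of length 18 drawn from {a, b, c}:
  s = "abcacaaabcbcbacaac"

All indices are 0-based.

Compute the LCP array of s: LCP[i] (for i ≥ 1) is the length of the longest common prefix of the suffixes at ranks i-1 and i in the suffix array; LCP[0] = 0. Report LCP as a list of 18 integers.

sorted suffixes:
  #0 SA[0]=5  'aaabcbcbacaac'
  #1 SA[1]=6  'aabcbcbacaac'
  #2 SA[2]=15  'aac'
  #3 SA[3]=0  'abcacaaabcbcbacaac'
  #4 SA[4]=7  'abcbcbacaac'
  #5 SA[5]=16  'ac'
  #6 SA[6]=3  'acaaabcbcbacaac'
  #7 SA[7]=13  'acaac'
  #8 SA[8]=12  'bacaac'
  #9 SA[9]=1  'bcacaaabcbcbacaac'
  #10 SA[10]=10  'bcbacaac'
  #11 SA[11]=8  'bcbcbacaac'
  #12 SA[12]=17  'c'
  #13 SA[13]=4  'caaabcbcbacaac'
  #14 SA[14]=14  'caac'
  #15 SA[15]=2  'cacaaabcbcbacaac'
  #16 SA[16]=11  'cbacaac'
  #17 SA[17]=9  'cbcbacaac'

SA = [5, 6, 15, 0, 7, 16, 3, 13, 12, 1, 10, 8, 17, 4, 14, 2, 11, 9]
[i] adj suffixes → lcp
  [1] 5/6 → 2 ('aa')
  [2] 6/15 → 2 ('aa')
  [3] 15/0 → 1 ('a')
  [4] 0/7 → 3 ('abc')
  [5] 7/16 → 1 ('a')
  [6] 16/3 → 2 ('ac')
  [7] 3/13 → 4 ('acaa')
  [8] 13/12 → 0 ('')
  [9] 12/1 → 1 ('b')
  [10] 1/10 → 2 ('bc')
  [11] 10/8 → 3 ('bcb')
  [12] 8/17 → 0 ('')
  [13] 17/4 → 1 ('c')
  [14] 4/14 → 3 ('caa')
  [15] 14/2 → 2 ('ca')
  [16] 2/11 → 1 ('c')
  [17] 11/9 → 2 ('cb')

[0, 2, 2, 1, 3, 1, 2, 4, 0, 1, 2, 3, 0, 1, 3, 2, 1, 2]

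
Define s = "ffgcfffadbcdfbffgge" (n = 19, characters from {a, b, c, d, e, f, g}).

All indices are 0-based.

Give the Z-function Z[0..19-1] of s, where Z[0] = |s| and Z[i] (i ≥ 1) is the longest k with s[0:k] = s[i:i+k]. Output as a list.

[19, 1, 0, 0, 2, 2, 1, 0, 0, 0, 0, 0, 1, 0, 3, 1, 0, 0, 0]

Z[0]=19
i=1: fresh scan; Z[1]=1 extend→box=[1,2)
i=2: fresh scan; Z[2]=0
i=3: fresh scan; Z[3]=0
i=4: fresh scan; Z[4]=2 extend→box=[4,6)
i=5: min(r-i=1, Z[1]=1)=1; Z[5]=2 extend→box=[5,7)
i=6: min(r-i=1, Z[1]=1)=1; Z[6]=1
i=7: fresh scan; Z[7]=0
i=8: fresh scan; Z[8]=0
i=9: fresh scan; Z[9]=0
i=10: fresh scan; Z[10]=0
i=11: fresh scan; Z[11]=0
i=12: fresh scan; Z[12]=1 extend→box=[12,13)
i=13: fresh scan; Z[13]=0
i=14: fresh scan; Z[14]=3 extend→box=[14,17)
i=15: min(r-i=2, Z[1]=1)=1; Z[15]=1
i=16: min(r-i=1, Z[2]=0)=0; Z[16]=0
i=17: fresh scan; Z[17]=0
i=18: fresh scan; Z[18]=0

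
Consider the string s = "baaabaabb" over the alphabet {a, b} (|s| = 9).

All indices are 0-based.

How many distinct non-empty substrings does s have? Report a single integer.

32

rank | idx | suffix
   0 |   1 | aaabaabb
   1 |   2 | aabaabb
   2 |   5 | aabb
   3 |   3 | abaabb
   4 |   6 | abb
   5 |   8 | b
   6 |   0 | baaabaabb
   7 |   4 | baabb
   8 |   7 | bb

SA = [1, 2, 5, 3, 6, 8, 0, 4, 7]
[i] adj suffixes → lcp
  [1] 1/2 → 2 ('aa')
  [2] 2/5 → 3 ('aab')
  [3] 5/3 → 1 ('a')
  [4] 3/6 → 2 ('ab')
  [5] 6/8 → 0 ('')
  [6] 8/0 → 1 ('b')
  [7] 0/4 → 3 ('baa')
  [8] 4/7 → 1 ('b')

n(n+1)/2 = 9·10/2 = 45
Σ LCP = 0 + 2 + 3 + 1 + 2 + 0 + 1 + 3 + 1 = 13
distinct = 45 − 13 = 32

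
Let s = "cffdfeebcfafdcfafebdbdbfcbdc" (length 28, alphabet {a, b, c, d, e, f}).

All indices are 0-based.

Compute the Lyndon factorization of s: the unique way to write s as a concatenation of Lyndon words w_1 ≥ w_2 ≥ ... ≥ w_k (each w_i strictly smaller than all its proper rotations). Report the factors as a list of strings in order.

["cffdfee", "bcf", "afdcfafebdbdbfcbdc"]

emit factor 1: 'cffdfee' (i=0, period=7)
emit factor 2: 'bcf' (i=7, period=3)
emit factor 3: 'afdcfafebdbdbfcbdc' (i=10, period=18)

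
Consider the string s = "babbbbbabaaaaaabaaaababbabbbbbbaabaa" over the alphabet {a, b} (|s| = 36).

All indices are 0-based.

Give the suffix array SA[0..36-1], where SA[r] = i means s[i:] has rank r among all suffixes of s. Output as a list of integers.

[35, 34, 9, 10, 11, 16, 12, 17, 31, 13, 18, 32, 7, 14, 19, 21, 1, 24, 33, 8, 15, 30, 6, 20, 0, 23, 29, 5, 22, 28, 4, 27, 3, 26, 2, 25]

rank | idx | suffix
   0 |  35 | a
   1 |  34 | aa
   2 |   9 | aaaaaabaaaababbabbbbbbaabaa
   3 |  10 | aaaaabaaaababbabbbbbbaabaa
   4 |  11 | aaaabaaaababbabbbbbbaabaa
   5 |  16 | aaaababbabbbbbbaabaa
   6 |  12 | aaabaaaababbabbbbbbaabaa
   7 |  17 | aaababbabbbbbbaabaa
   8 |  31 | aabaa
   9 |  13 | aabaaaababbabbbbbbaabaa
  10 |  18 | aababbabbbbbbaabaa
  11 |  32 | abaa
  12 |   7 | abaaaaaabaaaababbabbbbbbaabaa
  13 |  14 | abaaaababbabbbbbbaabaa
  14 |  19 | ababbabbbbbbaabaa
  15 |  21 | abbabbbbbbaabaa
  16 |   1 | abbbbbabaaaaaabaaaababbabbbbbbaabaa
  17 |  24 | abbbbbbaabaa
  18 |  33 | baa
  19 |   8 | baaaaaabaaaababbabbbbbbaabaa
  20 |  15 | baaaababbabbbbbbaabaa
  21 |  30 | baabaa
  22 |   6 | babaaaaaabaaaababbabbbbbbaabaa
  23 |  20 | babbabbbbbbaabaa
  24 |   0 | babbbbbabaaaaaabaaaababbabbbbbbaabaa
  25 |  23 | babbbbbbaabaa
  26 |  29 | bbaabaa
  27 |   5 | bbabaaaaaabaaaababbabbbbbbaabaa
  28 |  22 | bbabbbbbbaabaa
  29 |  28 | bbbaabaa
  30 |   4 | bbbabaaaaaabaaaababbabbbbbbaabaa
  31 |  27 | bbbbaabaa
  32 |   3 | bbbbabaaaaaabaaaababbabbbbbbaabaa
  33 |  26 | bbbbbaabaa
  34 |   2 | bbbbbabaaaaaabaaaababbabbbbbbaabaa
  35 |  25 | bbbbbbaabaa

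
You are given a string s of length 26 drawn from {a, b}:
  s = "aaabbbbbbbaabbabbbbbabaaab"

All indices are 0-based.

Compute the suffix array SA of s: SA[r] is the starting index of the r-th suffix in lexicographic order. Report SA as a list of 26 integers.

sorted suffixes:
  #0 SA[0]=22  'aaab'
  #1 SA[1]=0  'aaabbbbbbbaabbabbbbbabaaab'
  #2 SA[2]=23  'aab'
  #3 SA[3]=10  'aabbabbbbbabaaab'
  #4 SA[4]=1  'aabbbbbbbaabbabbbbbabaaab'
  #5 SA[5]=24  'ab'
  #6 SA[6]=20  'abaaab'
  #7 SA[7]=11  'abbabbbbbabaaab'
  #8 SA[8]=14  'abbbbbabaaab'
  #9 SA[9]=2  'abbbbbbbaabbabbbbbabaaab'
  #10 SA[10]=25  'b'
  #11 SA[11]=21  'baaab'
  #12 SA[12]=9  'baabbabbbbbabaaab'
  #13 SA[13]=19  'babaaab'
  #14 SA[14]=13  'babbbbbabaaab'
  #15 SA[15]=8  'bbaabbabbbbbabaaab'
  #16 SA[16]=18  'bbabaaab'
  #17 SA[17]=12  'bbabbbbbabaaab'
  #18 SA[18]=7  'bbbaabbabbbbbabaaab'
  #19 SA[19]=17  'bbbabaaab'
  #20 SA[20]=6  'bbbbaabbabbbbbabaaab'
  #21 SA[21]=16  'bbbbabaaab'
  #22 SA[22]=5  'bbbbbaabbabbbbbabaaab'
  #23 SA[23]=15  'bbbbbabaaab'
  #24 SA[24]=4  'bbbbbbaabbabbbbbabaaab'
  #25 SA[25]=3  'bbbbbbbaabbabbbbbabaaab'

[22, 0, 23, 10, 1, 24, 20, 11, 14, 2, 25, 21, 9, 19, 13, 8, 18, 12, 7, 17, 6, 16, 5, 15, 4, 3]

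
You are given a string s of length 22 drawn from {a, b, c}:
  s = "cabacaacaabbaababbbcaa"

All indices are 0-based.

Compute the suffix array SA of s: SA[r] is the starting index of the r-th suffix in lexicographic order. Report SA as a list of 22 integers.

sorted suffixes:
  #0 SA[0]=21  'a'
  #1 SA[1]=20  'aa'
  #2 SA[2]=12  'aababbbcaa'
  #3 SA[3]=8  'aabbaababbbcaa'
  #4 SA[4]=5  'aacaabbaababbbcaa'
  #5 SA[5]=13  'ababbbcaa'
  #6 SA[6]=1  'abacaacaabbaababbbcaa'
  #7 SA[7]=9  'abbaababbbcaa'
  #8 SA[8]=15  'abbbcaa'
  #9 SA[9]=6  'acaabbaababbbcaa'
  #10 SA[10]=3  'acaacaabbaababbbcaa'
  #11 SA[11]=11  'baababbbcaa'
  #12 SA[12]=14  'babbbcaa'
  #13 SA[13]=2  'bacaacaabbaababbbcaa'
  #14 SA[14]=10  'bbaababbbcaa'
  #15 SA[15]=16  'bbbcaa'
  #16 SA[16]=17  'bbcaa'
  #17 SA[17]=18  'bcaa'
  #18 SA[18]=19  'caa'
  #19 SA[19]=7  'caabbaababbbcaa'
  #20 SA[20]=4  'caacaabbaababbbcaa'
  #21 SA[21]=0  'cabacaacaabbaababbbcaa'

[21, 20, 12, 8, 5, 13, 1, 9, 15, 6, 3, 11, 14, 2, 10, 16, 17, 18, 19, 7, 4, 0]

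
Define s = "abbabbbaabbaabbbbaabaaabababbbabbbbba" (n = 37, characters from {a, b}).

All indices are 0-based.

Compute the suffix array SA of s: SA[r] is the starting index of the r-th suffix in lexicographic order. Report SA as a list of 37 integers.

sorted suffixes:
  #0 SA[0]=36  'a'
  #1 SA[1]=20  'aaabababbbabbbbba'
  #2 SA[2]=17  'aabaaabababbbabbbbba'
  #3 SA[3]=21  'aabababbbabbbbba'
  #4 SA[4]=7  'aabbaabbbbaabaaabababbbabbbbba'
  #5 SA[5]=11  'aabbbbaabaaabababbbabbbbba'
  #6 SA[6]=18  'abaaabababbbabbbbba'
  #7 SA[7]=22  'abababbbabbbbba'
  #8 SA[8]=24  'ababbbabbbbba'
  #9 SA[9]=8  'abbaabbbbaabaaabababbbabbbbba'
  #10 SA[10]=0  'abbabbbaabbaabbbbaabaaabababbbabbbbba'
  #11 SA[11]=3  'abbbaabbaabbbbaabaaabababbbabbbbba'
  #12 SA[12]=26  'abbbabbbbba'
  #13 SA[13]=12  'abbbbaabaaabababbbabbbbba'
  #14 SA[14]=30  'abbbbba'
  #15 SA[15]=35  'ba'
  #16 SA[16]=19  'baaabababbbabbbbba'
  #17 SA[17]=16  'baabaaabababbbabbbbba'
  #18 SA[18]=6  'baabbaabbbbaabaaabababbbabbbbba'
  #19 SA[19]=10  'baabbbbaabaaabababbbabbbbba'
  #20 SA[20]=23  'bababbbabbbbba'
  #21 SA[21]=2  'babbbaabbaabbbbaabaaabababbbabbbbba'
  #22 SA[22]=25  'babbbabbbbba'
  #23 SA[23]=29  'babbbbba'
  #24 SA[24]=34  'bba'
  #25 SA[25]=15  'bbaabaaabababbbabbbbba'
  #26 SA[26]=5  'bbaabbaabbbbaabaaabababbbabbbbba'
  #27 SA[27]=9  'bbaabbbbaabaaabababbbabbbbba'
  #28 SA[28]=1  'bbabbbaabbaabbbbaabaaabababbbabbbbba'
  #29 SA[29]=28  'bbabbbbba'
  #30 SA[30]=33  'bbba'
  #31 SA[31]=14  'bbbaabaaabababbbabbbbba'
  #32 SA[32]=4  'bbbaabbaabbbbaabaaabababbbabbbbba'
  #33 SA[33]=27  'bbbabbbbba'
  #34 SA[34]=32  'bbbba'
  #35 SA[35]=13  'bbbbaabaaabababbbabbbbba'
  #36 SA[36]=31  'bbbbba'

[36, 20, 17, 21, 7, 11, 18, 22, 24, 8, 0, 3, 26, 12, 30, 35, 19, 16, 6, 10, 23, 2, 25, 29, 34, 15, 5, 9, 1, 28, 33, 14, 4, 27, 32, 13, 31]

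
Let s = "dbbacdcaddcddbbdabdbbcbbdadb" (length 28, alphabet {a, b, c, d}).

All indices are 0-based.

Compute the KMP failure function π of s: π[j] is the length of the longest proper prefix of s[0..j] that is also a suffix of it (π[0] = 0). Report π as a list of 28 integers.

[0, 0, 0, 0, 0, 1, 0, 0, 1, 1, 0, 1, 1, 2, 3, 1, 0, 0, 1, 2, 3, 0, 0, 0, 1, 0, 1, 2]

π[0] = 0
j=1 s[j]='b': π[1]=0 (border '')
j=2 s[j]='b': π[2]=0 (border '')
j=3 s[j]='a': π[3]=0 (border '')
j=4 s[j]='c': π[4]=0 (border '')
j=5 s[j]='d': π[5]=1 (border 'd')
j=6 s[j]='c': k: 1→0; π[6]=0 (border '')
j=7 s[j]='a': π[7]=0 (border '')
j=8 s[j]='d': π[8]=1 (border 'd')
j=9 s[j]='d': k: 1→0; π[9]=1 (border 'd')
j=10 s[j]='c': k: 1→0; π[10]=0 (border '')
j=11 s[j]='d': π[11]=1 (border 'd')
j=12 s[j]='d': k: 1→0; π[12]=1 (border 'd')
j=13 s[j]='b': π[13]=2 (border 'db')
j=14 s[j]='b': π[14]=3 (border 'dbb')
j=15 s[j]='d': k: 3→0; π[15]=1 (border 'd')
j=16 s[j]='a': k: 1→0; π[16]=0 (border '')
j=17 s[j]='b': π[17]=0 (border '')
j=18 s[j]='d': π[18]=1 (border 'd')
j=19 s[j]='b': π[19]=2 (border 'db')
j=20 s[j]='b': π[20]=3 (border 'dbb')
j=21 s[j]='c': k: 3→0; π[21]=0 (border '')
j=22 s[j]='b': π[22]=0 (border '')
j=23 s[j]='b': π[23]=0 (border '')
j=24 s[j]='d': π[24]=1 (border 'd')
j=25 s[j]='a': k: 1→0; π[25]=0 (border '')
j=26 s[j]='d': π[26]=1 (border 'd')
j=27 s[j]='b': π[27]=2 (border 'db')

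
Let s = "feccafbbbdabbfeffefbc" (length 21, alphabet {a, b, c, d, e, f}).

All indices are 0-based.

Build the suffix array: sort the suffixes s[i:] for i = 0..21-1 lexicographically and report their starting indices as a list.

sorted suffixes:
  #0 SA[0]=10  'abbfeffefbc'
  #1 SA[1]=4  'afbbbdabbfeffefbc'
  #2 SA[2]=6  'bbbdabbfeffefbc'
  #3 SA[3]=7  'bbdabbfeffefbc'
  #4 SA[4]=11  'bbfeffefbc'
  #5 SA[5]=19  'bc'
  #6 SA[6]=8  'bdabbfeffefbc'
  #7 SA[7]=12  'bfeffefbc'
  #8 SA[8]=20  'c'
  #9 SA[9]=3  'cafbbbdabbfeffefbc'
  #10 SA[10]=2  'ccafbbbdabbfeffefbc'
  #11 SA[11]=9  'dabbfeffefbc'
  #12 SA[12]=1  'eccafbbbdabbfeffefbc'
  #13 SA[13]=17  'efbc'
  #14 SA[14]=14  'effefbc'
  #15 SA[15]=5  'fbbbdabbfeffefbc'
  #16 SA[16]=18  'fbc'
  #17 SA[17]=0  'feccafbbbdabbfeffefbc'
  #18 SA[18]=16  'fefbc'
  #19 SA[19]=13  'feffefbc'
  #20 SA[20]=15  'ffefbc'

[10, 4, 6, 7, 11, 19, 8, 12, 20, 3, 2, 9, 1, 17, 14, 5, 18, 0, 16, 13, 15]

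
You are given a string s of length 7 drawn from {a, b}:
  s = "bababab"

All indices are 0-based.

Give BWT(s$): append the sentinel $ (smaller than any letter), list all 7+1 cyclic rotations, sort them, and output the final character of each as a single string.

rank  rotation  last
    0  $bababab  b
    1  ab$babab  b
    2  abab$bab  b
    3  ababab$b  b
    4  b$bababa  a
    5  bab$baba  a
    6  babab$ba  a
    7  bababab$  $

bbbbaaa$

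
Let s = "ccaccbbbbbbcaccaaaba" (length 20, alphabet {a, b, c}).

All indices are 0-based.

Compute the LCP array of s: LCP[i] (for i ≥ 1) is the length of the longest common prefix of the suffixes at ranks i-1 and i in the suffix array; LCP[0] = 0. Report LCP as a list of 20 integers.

[0, 1, 2, 1, 1, 3, 0, 1, 5, 4, 3, 2, 1, 0, 2, 4, 1, 1, 3, 2]

sorted suffixes:
  #0 SA[0]=19  'a'
  #1 SA[1]=15  'aaaba'
  #2 SA[2]=16  'aaba'
  #3 SA[3]=17  'aba'
  #4 SA[4]=12  'accaaaba'
  #5 SA[5]=2  'accbbbbbbcaccaaaba'
  #6 SA[6]=18  'ba'
  #7 SA[7]=5  'bbbbbbcaccaaaba'
  #8 SA[8]=6  'bbbbbcaccaaaba'
  #9 SA[9]=7  'bbbbcaccaaaba'
  #10 SA[10]=8  'bbbcaccaaaba'
  #11 SA[11]=9  'bbcaccaaaba'
  #12 SA[12]=10  'bcaccaaaba'
  #13 SA[13]=14  'caaaba'
  #14 SA[14]=11  'caccaaaba'
  #15 SA[15]=1  'caccbbbbbbcaccaaaba'
  #16 SA[16]=4  'cbbbbbbcaccaaaba'
  #17 SA[17]=13  'ccaaaba'
  #18 SA[18]=0  'ccaccbbbbbbcaccaaaba'
  #19 SA[19]=3  'ccbbbbbbcaccaaaba'

SA = [19, 15, 16, 17, 12, 2, 18, 5, 6, 7, 8, 9, 10, 14, 11, 1, 4, 13, 0, 3]
rank  pair      lcp
   1  s[19:],s[15:]  1  'a'
   2  s[15:],s[16:]  2  'aa'
   3  s[16:],s[17:]  1  'a'
   4  s[17:],s[12:]  1  'a'
   5  s[12:],s[2:]  3  'acc'
   6  s[2:],s[18:]  0  ''
   7  s[18:],s[5:]  1  'b'
   8  s[5:],s[6:]  5  'bbbbb'
   9  s[6:],s[7:]  4  'bbbb'
  10  s[7:],s[8:]  3  'bbb'
  11  s[8:],s[9:]  2  'bb'
  12  s[9:],s[10:]  1  'b'
  13  s[10:],s[14:]  0  ''
  14  s[14:],s[11:]  2  'ca'
  15  s[11:],s[1:]  4  'cacc'
  16  s[1:],s[4:]  1  'c'
  17  s[4:],s[13:]  1  'c'
  18  s[13:],s[0:]  3  'cca'
  19  s[0:],s[3:]  2  'cc'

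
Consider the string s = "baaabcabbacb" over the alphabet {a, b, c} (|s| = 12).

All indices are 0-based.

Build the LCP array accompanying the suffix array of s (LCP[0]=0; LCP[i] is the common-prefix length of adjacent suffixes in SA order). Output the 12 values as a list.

[0, 2, 1, 2, 1, 0, 1, 2, 1, 1, 0, 1]

rank→(start, suffix):
  0 → (1, 'aaabcabbacb')
  1 → (2, 'aabcabbacb')
  2 → (6, 'abbacb')
  3 → (3, 'abcabbacb')
  4 → (9, 'acb')
  5 → (11, 'b')
  6 → (0, 'baaabcabbacb')
  7 → (8, 'bacb')
  8 → (7, 'bbacb')
  9 → (4, 'bcabbacb')
  10 → (5, 'cabbacb')
  11 → (10, 'cb')

SA = [1, 2, 6, 3, 9, 11, 0, 8, 7, 4, 5, 10]
i: (SA[i-1],SA[i]) lcp shared
  1: (1,2) 2 'aa'
  2: (2,6) 1 'a'
  3: (6,3) 2 'ab'
  4: (3,9) 1 'a'
  5: (9,11) 0 ''
  6: (11,0) 1 'b'
  7: (0,8) 2 'ba'
  8: (8,7) 1 'b'
  9: (7,4) 1 'b'
  10: (4,5) 0 ''
  11: (5,10) 1 'c'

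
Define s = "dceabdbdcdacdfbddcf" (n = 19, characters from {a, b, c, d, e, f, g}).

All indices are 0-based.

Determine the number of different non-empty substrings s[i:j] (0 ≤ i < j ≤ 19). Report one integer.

rank | idx | suffix
   0 |   3 | abdbdcdacdfbddcf
   1 |  10 | acdfbddcf
   2 |   4 | bdbdcdacdfbddcf
   3 |   6 | bdcdacdfbddcf
   4 |  14 | bddcf
   5 |   8 | cdacdfbddcf
   6 |  11 | cdfbddcf
   7 |   1 | ceabdbdcdacdfbddcf
   8 |  17 | cf
   9 |   9 | dacdfbddcf
  10 |   5 | dbdcdacdfbddcf
  11 |   7 | dcdacdfbddcf
  12 |   0 | dceabdbdcdacdfbddcf
  13 |  16 | dcf
  14 |  15 | ddcf
  15 |  12 | dfbddcf
  16 |   2 | eabdbdcdacdfbddcf
  17 |  18 | f
  18 |  13 | fbddcf

SA = [3, 10, 4, 6, 14, 8, 11, 1, 17, 9, 5, 7, 0, 16, 15, 12, 2, 18, 13]
i: (SA[i-1],SA[i]) lcp shared
  1: (3,10) 1 'a'
  2: (10,4) 0 ''
  3: (4,6) 2 'bd'
  4: (6,14) 2 'bd'
  5: (14,8) 0 ''
  6: (8,11) 2 'cd'
  7: (11,1) 1 'c'
  8: (1,17) 1 'c'
  9: (17,9) 0 ''
  10: (9,5) 1 'd'
  11: (5,7) 1 'd'
  12: (7,0) 2 'dc'
  13: (0,16) 2 'dc'
  14: (16,15) 1 'd'
  15: (15,12) 1 'd'
  16: (12,2) 0 ''
  17: (2,18) 0 ''
  18: (18,13) 1 'f'

n(n+1)/2 = 19·20/2 = 190
Σ LCP = 0 + 1 + 0 + 2 + 2 + 0 + 2 + 1 + 1 + 0 + 1 + 1 + 2 + 2 + 1 + 1 + 0 + 0 + 1 = 18
distinct = 190 − 18 = 172

172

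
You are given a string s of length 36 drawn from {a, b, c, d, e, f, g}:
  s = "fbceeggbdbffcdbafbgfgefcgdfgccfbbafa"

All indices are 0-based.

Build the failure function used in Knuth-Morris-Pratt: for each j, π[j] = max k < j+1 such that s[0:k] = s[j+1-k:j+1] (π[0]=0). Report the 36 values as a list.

[0, 0, 0, 0, 0, 0, 0, 0, 0, 0, 1, 1, 0, 0, 0, 0, 1, 2, 0, 1, 0, 0, 1, 0, 0, 0, 1, 0, 0, 0, 1, 2, 0, 0, 1, 0]

π[0] = 0
j=1 s[j]='b': π[1]=0 (border '')
j=2 s[j]='c': π[2]=0 (border '')
j=3 s[j]='e': π[3]=0 (border '')
j=4 s[j]='e': π[4]=0 (border '')
j=5 s[j]='g': π[5]=0 (border '')
j=6 s[j]='g': π[6]=0 (border '')
j=7 s[j]='b': π[7]=0 (border '')
j=8 s[j]='d': π[8]=0 (border '')
j=9 s[j]='b': π[9]=0 (border '')
j=10 s[j]='f': π[10]=1 (border 'f')
j=11 s[j]='f': k: 1→0; π[11]=1 (border 'f')
j=12 s[j]='c': k: 1→0; π[12]=0 (border '')
j=13 s[j]='d': π[13]=0 (border '')
j=14 s[j]='b': π[14]=0 (border '')
j=15 s[j]='a': π[15]=0 (border '')
j=16 s[j]='f': π[16]=1 (border 'f')
j=17 s[j]='b': π[17]=2 (border 'fb')
j=18 s[j]='g': k: 2→0; π[18]=0 (border '')
j=19 s[j]='f': π[19]=1 (border 'f')
j=20 s[j]='g': k: 1→0; π[20]=0 (border '')
j=21 s[j]='e': π[21]=0 (border '')
j=22 s[j]='f': π[22]=1 (border 'f')
j=23 s[j]='c': k: 1→0; π[23]=0 (border '')
j=24 s[j]='g': π[24]=0 (border '')
j=25 s[j]='d': π[25]=0 (border '')
j=26 s[j]='f': π[26]=1 (border 'f')
j=27 s[j]='g': k: 1→0; π[27]=0 (border '')
j=28 s[j]='c': π[28]=0 (border '')
j=29 s[j]='c': π[29]=0 (border '')
j=30 s[j]='f': π[30]=1 (border 'f')
j=31 s[j]='b': π[31]=2 (border 'fb')
j=32 s[j]='b': k: 2→0; π[32]=0 (border '')
j=33 s[j]='a': π[33]=0 (border '')
j=34 s[j]='f': π[34]=1 (border 'f')
j=35 s[j]='a': k: 1→0; π[35]=0 (border '')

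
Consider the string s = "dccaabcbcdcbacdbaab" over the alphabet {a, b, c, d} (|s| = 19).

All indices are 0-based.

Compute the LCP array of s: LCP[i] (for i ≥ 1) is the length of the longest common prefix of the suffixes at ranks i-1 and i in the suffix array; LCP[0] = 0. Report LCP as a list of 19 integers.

rank | idx | suffix
   0 |  16 | aab
   1 |   3 | aabcbcdcbacdbaab
   2 |  17 | ab
   3 |   4 | abcbcdcbacdbaab
   4 |  12 | acdbaab
   5 |  18 | b
   6 |  15 | baab
   7 |  11 | bacdbaab
   8 |   5 | bcbcdcbacdbaab
   9 |   7 | bcdcbacdbaab
  10 |   2 | caabcbcdcbacdbaab
  11 |  10 | cbacdbaab
  12 |   6 | cbcdcbacdbaab
  13 |   1 | ccaabcbcdcbacdbaab
  14 |  13 | cdbaab
  15 |   8 | cdcbacdbaab
  16 |  14 | dbaab
  17 |   9 | dcbacdbaab
  18 |   0 | dccaabcbcdcbacdbaab

SA = [16, 3, 17, 4, 12, 18, 15, 11, 5, 7, 2, 10, 6, 1, 13, 8, 14, 9, 0]
[i] adj suffixes → lcp
  [1] 16/3 → 3 ('aab')
  [2] 3/17 → 1 ('a')
  [3] 17/4 → 2 ('ab')
  [4] 4/12 → 1 ('a')
  [5] 12/18 → 0 ('')
  [6] 18/15 → 1 ('b')
  [7] 15/11 → 2 ('ba')
  [8] 11/5 → 1 ('b')
  [9] 5/7 → 2 ('bc')
  [10] 7/2 → 0 ('')
  [11] 2/10 → 1 ('c')
  [12] 10/6 → 2 ('cb')
  [13] 6/1 → 1 ('c')
  [14] 1/13 → 1 ('c')
  [15] 13/8 → 2 ('cd')
  [16] 8/14 → 0 ('')
  [17] 14/9 → 1 ('d')
  [18] 9/0 → 2 ('dc')

[0, 3, 1, 2, 1, 0, 1, 2, 1, 2, 0, 1, 2, 1, 1, 2, 0, 1, 2]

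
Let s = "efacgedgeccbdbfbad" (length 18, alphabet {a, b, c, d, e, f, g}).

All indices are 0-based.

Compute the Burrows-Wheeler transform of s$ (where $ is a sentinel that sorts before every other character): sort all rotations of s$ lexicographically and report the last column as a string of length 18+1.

rank  rotation             last
    0  $efacgedgeccbdbfbad  d
    1  acgedgeccbdbfbad$ef  f
    2  ad$efacgedgeccbdbfb  b
    3  bad$efacgedgeccbdbf  f
    4  bdbfbad$efacgedgecc  c
    5  bfbad$efacgedgeccbd  d
    6  cbdbfbad$efacgedgec  c
    7  ccbdbfbad$efacgedge  e
    8  cgedgeccbdbfbad$efa  a
    9  d$efacgedgeccbdbfba  a
   10  dbfbad$efacgedgeccb  b
   11  dgeccbdbfbad$efacge  e
   12  eccbdbfbad$efacgedg  g
   13  edgeccbdbfbad$efacg  g
   14  efacgedgeccbdbfbad$  $
   15  facgedgeccbdbfbad$e  e
   16  fbad$efacgedgeccbdb  b
   17  geccbdbfbad$efacged  d
   18  gedgeccbdbfbad$efac  c

dfbfcdceaabegg$ebdc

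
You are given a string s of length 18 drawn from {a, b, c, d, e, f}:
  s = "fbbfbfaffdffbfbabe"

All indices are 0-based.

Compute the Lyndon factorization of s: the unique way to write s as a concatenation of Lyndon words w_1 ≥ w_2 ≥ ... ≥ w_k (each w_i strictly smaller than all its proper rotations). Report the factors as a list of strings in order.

emit factor 1: 'f' (i=0, period=1)
emit factor 2: 'bbfbf' (i=1, period=5)
emit factor 3: 'affdffbfb' (i=6, period=9)
emit factor 4: 'abe' (i=15, period=3)

["f", "bbfbf", "affdffbfb", "abe"]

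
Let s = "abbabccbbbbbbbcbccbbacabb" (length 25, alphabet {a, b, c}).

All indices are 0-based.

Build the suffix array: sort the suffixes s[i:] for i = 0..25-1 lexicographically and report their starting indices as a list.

[22, 0, 3, 20, 24, 2, 19, 23, 1, 18, 7, 8, 9, 10, 11, 12, 13, 15, 4, 21, 17, 6, 14, 16, 5]

rank→(start, suffix):
  0 → (22, 'abb')
  1 → (0, 'abbabccbbbbbbbcbccbbacabb')
  2 → (3, 'abccbbbbbbbcbccbbacabb')
  3 → (20, 'acabb')
  4 → (24, 'b')
  5 → (2, 'babccbbbbbbbcbccbbacabb')
  6 → (19, 'bacabb')
  7 → (23, 'bb')
  8 → (1, 'bbabccbbbbbbbcbccbbacabb')
  9 → (18, 'bbacabb')
  10 → (7, 'bbbbbbbcbccbbacabb')
  11 → (8, 'bbbbbbcbccbbacabb')
  12 → (9, 'bbbbbcbccbbacabb')
  13 → (10, 'bbbbcbccbbacabb')
  14 → (11, 'bbbcbccbbacabb')
  15 → (12, 'bbcbccbbacabb')
  16 → (13, 'bcbccbbacabb')
  17 → (15, 'bccbbacabb')
  18 → (4, 'bccbbbbbbbcbccbbacabb')
  19 → (21, 'cabb')
  20 → (17, 'cbbacabb')
  21 → (6, 'cbbbbbbbcbccbbacabb')
  22 → (14, 'cbccbbacabb')
  23 → (16, 'ccbbacabb')
  24 → (5, 'ccbbbbbbbcbccbbacabb')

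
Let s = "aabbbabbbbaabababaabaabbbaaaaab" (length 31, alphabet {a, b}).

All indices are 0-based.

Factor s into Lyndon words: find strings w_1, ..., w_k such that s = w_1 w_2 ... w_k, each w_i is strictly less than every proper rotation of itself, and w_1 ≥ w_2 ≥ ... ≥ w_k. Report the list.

["aabbbabbbb", "aababab", "aabaabbb", "aaaaab"]

emit factor 1: 'aabbbabbbb' (i=0, period=10)
emit factor 2: 'aababab' (i=10, period=7)
emit factor 3: 'aabaabbb' (i=17, period=8)
emit factor 4: 'aaaaab' (i=25, period=6)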